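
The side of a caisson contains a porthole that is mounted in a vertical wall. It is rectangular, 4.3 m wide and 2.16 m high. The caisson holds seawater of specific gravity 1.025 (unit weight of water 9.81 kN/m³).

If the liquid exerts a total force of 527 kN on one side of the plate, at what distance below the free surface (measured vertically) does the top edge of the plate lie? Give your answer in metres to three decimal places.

γ = 1.025 × 9.81 = 10.05525 kN/m³.
A = 4.3 × 2.16 = 9.288 m².
From F = γ·h_c·A, the centroid depth is h_c = 527/(10.05525 × 9.288) = 5.64281 m.
The centroid lies 2.16/2 = 1.08 m below the top edge, so the top edge sits at h_top = 5.64281 − 1.08 = 4.56281 m below the surface.

d_top ≈ 4.563 m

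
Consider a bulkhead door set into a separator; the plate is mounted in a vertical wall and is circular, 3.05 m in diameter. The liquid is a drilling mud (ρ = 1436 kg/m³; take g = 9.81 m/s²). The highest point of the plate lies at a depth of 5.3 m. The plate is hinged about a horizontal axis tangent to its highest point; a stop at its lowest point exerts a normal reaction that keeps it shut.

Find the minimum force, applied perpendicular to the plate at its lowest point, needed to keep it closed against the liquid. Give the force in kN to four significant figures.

γ = ρg = 1436 × 9.81 / 1000 = 14.08716 kN/m³.
The centroid is at the centre, 1.525 m below the top of the plate, so the centroid depth is h_c = 5.3 + 1.525 = 6.825 m.
A = π(1.525)² = 7.30617 m².
Resultant F = γ·h_c·A = 14.08716 × 6.825 × 7.30617 = 702.451 kN.
I_c = πr⁴/4 = π × 1.525⁴/4 = 4.24785 m⁴.
Centre of pressure: y_p = y_c + I_c/(y_c·A) = 6.825 + 4.24785/(6.825 × 7.30617) = 6.825 + 0.0851877 = 6.91019 m along the plane.
The resultant acts 1.525 + 0.0851877 = 1.61019 m (along the plate) below the hinge at the top edge, so the moment about the hinge is M = F × 1.61019 = 702.451 × 1.61019 = 1131.08 kN·m.
A normal force at the bottom, 3.05 m from the hinge, must supply this moment: P = 1131.08/3.05 = 370.846 kN.

P ≈ 370.8 kN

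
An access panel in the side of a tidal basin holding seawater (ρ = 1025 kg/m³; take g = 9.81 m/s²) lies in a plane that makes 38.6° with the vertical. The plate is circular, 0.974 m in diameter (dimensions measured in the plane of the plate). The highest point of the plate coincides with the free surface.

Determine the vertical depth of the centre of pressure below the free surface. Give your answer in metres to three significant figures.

h_p = 0.476 m

γ = ρg = 1025 × 9.81 / 1000 = 10.05525 kN/m³.
The plate makes 38.6° with the vertical, i.e. θ = 90° − 38.6° = 51.4° to the horizontal. Measuring y along the incline from the free-surface line, vertical depth h = y·sinθ with sinθ = 0.781520.
The centroid is at the centre, 0.487 m below the top of the plate, so y_c = 0.487 m and h_c = 0.487 × 0.781520 = 0.3806 m.
A = π(0.487)² = 0.745088 m².
Resultant F = γ·h_c·A = 10.05525 × 0.3806 × 0.745088 = 2.85147 kN.
I_c = πr⁴/4 = π × 0.487⁴/4 = 0.044178 m⁴.
Centre of pressure: y_p = y_c + I_c/(y_c·A) = 0.487 + 0.044178/(0.487 × 0.745088) = 0.487 + 0.12175 = 0.60875 m along the plane.
Vertically, h_p = y_p·sinθ = 0.60875 × 0.781520 = 0.47575 m.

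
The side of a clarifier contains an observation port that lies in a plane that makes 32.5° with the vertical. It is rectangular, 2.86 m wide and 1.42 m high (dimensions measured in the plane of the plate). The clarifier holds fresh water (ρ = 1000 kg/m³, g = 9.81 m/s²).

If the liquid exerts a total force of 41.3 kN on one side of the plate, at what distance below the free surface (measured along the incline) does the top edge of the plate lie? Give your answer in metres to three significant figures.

y_top ≈ 0.519 m

γ = ρg = 1000 × 9.81 = 9810 N/m³ = 9.81 kN/m³.
A = 2.86 × 1.42 = 4.0612 m².
From F = γ·h_c·A, the centroid depth is h_c = 41.3/(9.81 × 4.0612) = 1.03664 m.
The plate makes 32.5° with the vertical, i.e. θ = 90° − 32.5° = 57.5° to the horizontal. Measuring y along the incline from the free-surface line, vertical depth h = y·sinθ with sinθ = 0.843391.
Along the incline, y_c = h_c/sinθ = 1.03664/0.843391 = 1.22913 m.
The centroid lies 1.42/2 = 0.71 m below the top edge, so the top edge sits at y_top = 1.22913 − 0.71 = 0.51913 m along the incline.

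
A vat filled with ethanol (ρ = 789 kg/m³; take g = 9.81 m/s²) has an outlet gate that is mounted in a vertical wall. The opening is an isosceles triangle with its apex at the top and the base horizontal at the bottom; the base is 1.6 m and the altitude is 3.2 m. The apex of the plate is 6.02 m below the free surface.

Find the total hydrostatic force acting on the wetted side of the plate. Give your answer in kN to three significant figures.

γ = ρg = 789 × 9.81 / 1000 = 7.74009 kN/m³.
With the apex up, the centroid sits 2h/3 = 2 × 3.2/3 = 2.13333 m below the apex, so the centroid depth is h_c = 6.02 + 2.13333 = 8.15333 m.
A = ½ × 1.6 × 3.2 = 2.56 m².
Resultant F = γ·h_c·A = 7.74009 × 8.15333 × 2.56 = 161.555 kN.

F ≈ 162 kN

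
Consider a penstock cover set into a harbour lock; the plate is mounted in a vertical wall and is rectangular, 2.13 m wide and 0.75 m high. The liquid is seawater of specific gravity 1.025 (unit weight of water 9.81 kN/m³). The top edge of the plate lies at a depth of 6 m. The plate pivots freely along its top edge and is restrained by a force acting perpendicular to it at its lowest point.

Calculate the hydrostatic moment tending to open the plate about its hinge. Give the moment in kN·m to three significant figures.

M ≈ 39.2 kN·m

γ = 1.025 × 9.81 = 10.05525 kN/m³.
The centroid lies 0.75/2 = 0.375 m below the top edge, so the centroid depth is h_c = 6 + 0.375 = 6.375 m.
A = 2.13 × 0.75 = 1.5975 m².
Resultant F = γ·h_c·A = 10.05525 × 6.375 × 1.5975 = 102.403 kN.
I_c = b·h³/12 = 2.13 × 0.75³/12 = 0.0748828 m⁴.
Centre of pressure: y_p = y_c + I_c/(y_c·A) = 6.375 + 0.0748828/(6.375 × 1.5975) = 6.375 + 0.00735294 = 6.38235 m along the plane.
The resultant acts 0.375 + 0.00735294 = 0.382353 m (along the plate) below the hinge at the top edge, so the moment about the hinge is M = F × 0.382353 = 102.403 × 0.382353 = 39.1541 kN·m.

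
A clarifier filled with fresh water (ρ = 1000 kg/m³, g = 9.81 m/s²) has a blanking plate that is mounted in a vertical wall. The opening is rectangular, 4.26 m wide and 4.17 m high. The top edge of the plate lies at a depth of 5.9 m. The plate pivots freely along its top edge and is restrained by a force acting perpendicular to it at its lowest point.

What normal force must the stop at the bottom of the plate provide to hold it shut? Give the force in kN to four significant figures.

P ≈ 756.3 kN

γ = ρg = 1000 × 9.81 = 9810 N/m³ = 9.81 kN/m³.
The centroid lies 4.17/2 = 2.085 m below the top edge, so the centroid depth is h_c = 5.9 + 2.085 = 7.985 m.
A = 4.26 × 4.17 = 17.7642 m².
Resultant F = γ·h_c·A = 9.81 × 7.985 × 17.7642 = 1391.52 kN.
I_c = b·h³/12 = 4.26 × 4.17³/12 = 25.7417 m⁴.
Centre of pressure: y_p = y_c + I_c/(y_c·A) = 7.985 + 25.7417/(7.985 × 17.7642) = 7.985 + 0.181475 = 8.16648 m along the plane.
The resultant acts 2.085 + 0.181475 = 2.26647 m (along the plate) below the hinge at the top edge, so the moment about the hinge is M = F × 2.26647 = 1391.52 × 2.26647 = 3153.84 kN·m.
A normal force at the bottom, 4.17 m from the hinge, must supply this moment: P = 3153.84/4.17 = 756.317 kN.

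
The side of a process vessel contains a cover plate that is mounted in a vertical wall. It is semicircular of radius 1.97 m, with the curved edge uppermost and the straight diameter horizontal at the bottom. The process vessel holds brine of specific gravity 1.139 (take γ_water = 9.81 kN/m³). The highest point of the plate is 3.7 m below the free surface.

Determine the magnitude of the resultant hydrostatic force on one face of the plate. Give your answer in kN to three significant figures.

γ = 1.139 × 9.81 = 11.17359 kN/m³.
The centroid lies 4r/(3π) = 0.836094 m above the diameter, so r − 4r/(3π) = 1.97 − 0.836094 = 1.13391 m below the topmost point, so the centroid depth is h_c = 3.7 + 1.13391 = 4.83391 m.
A = πr²/2 = π × 1.97²/2 = 6.0961 m².
Resultant F = γ·h_c·A = 11.17359 × 4.83391 × 6.0961 = 329.263 kN.

F ≈ 329 kN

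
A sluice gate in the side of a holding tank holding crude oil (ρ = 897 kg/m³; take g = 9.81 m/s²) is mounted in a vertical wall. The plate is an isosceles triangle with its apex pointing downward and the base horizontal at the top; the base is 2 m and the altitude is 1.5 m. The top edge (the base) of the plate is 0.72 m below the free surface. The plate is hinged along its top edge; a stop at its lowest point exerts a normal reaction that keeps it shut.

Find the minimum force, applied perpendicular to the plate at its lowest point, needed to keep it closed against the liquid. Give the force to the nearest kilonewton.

γ = ρg = 897 × 9.81 / 1000 = 8.79957 kN/m³.
With the apex down, the centroid sits h/3 = 1.5/3 = 0.5 m below the base (the top edge), so the centroid depth is h_c = 0.72 + 0.5 = 1.22 m.
A = ½ × 2 × 1.5 = 1.5 m².
Resultant F = γ·h_c·A = 8.79957 × 1.22 × 1.5 = 16.1032 kN.
I_c = b·h³/36 = 2 × 1.5³/36 = 0.1875 m⁴.
Centre of pressure: y_p = y_c + I_c/(y_c·A) = 1.22 + 0.1875/(1.22 × 1.5) = 1.22 + 0.102459 = 1.32246 m along the plane.
The resultant acts 0.5 + 0.102459 = 0.602459 m (along the plate) below the hinge at the top edge, so the moment about the hinge is M = F × 0.602459 = 16.1032 × 0.602459 = 9.70152 kN·m.
A normal force at the bottom, 1.5 m from the hinge, must supply this moment: P = 9.70152/1.5 = 6.46768 kN.

P ≈ 6 kN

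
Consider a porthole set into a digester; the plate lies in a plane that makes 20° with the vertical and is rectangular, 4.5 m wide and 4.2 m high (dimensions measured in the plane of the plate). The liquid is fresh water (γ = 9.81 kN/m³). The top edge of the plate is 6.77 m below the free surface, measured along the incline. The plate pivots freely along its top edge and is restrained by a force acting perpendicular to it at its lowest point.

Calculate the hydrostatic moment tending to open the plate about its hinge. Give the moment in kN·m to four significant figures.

M ≈ 3501 kN·m

γ = 9.81 kN/m³.
The plate makes 20° with the vertical, i.e. θ = 90° − 20° = 70° to the horizontal. Measuring y along the incline from the free-surface line, vertical depth h = y·sinθ with sinθ = 0.939693.
The centroid lies 4.2/2 = 2.1 m below the top edge, so y_c = 6.77 + 2.1 = 8.87 m and h_c = 8.87 × 0.939693 = 8.33508 m.
A = 4.5 × 4.2 = 18.9 m².
Resultant F = γ·h_c·A = 9.81 × 8.33508 × 18.9 = 1545.4 kN.
I_c = b·h³/12 = 4.5 × 4.2³/12 = 27.783 m⁴.
Centre of pressure: y_p = y_c + I_c/(y_c·A) = 8.87 + 27.783/(8.87 × 18.9) = 8.87 + 0.165727 = 9.03573 m along the plane.
The resultant acts 2.1 + 0.165727 = 2.26573 m (along the plate) below the hinge at the top edge, so the moment about the hinge is M = F × 2.26573 = 1545.4 × 2.26573 = 3501.46 kN·m.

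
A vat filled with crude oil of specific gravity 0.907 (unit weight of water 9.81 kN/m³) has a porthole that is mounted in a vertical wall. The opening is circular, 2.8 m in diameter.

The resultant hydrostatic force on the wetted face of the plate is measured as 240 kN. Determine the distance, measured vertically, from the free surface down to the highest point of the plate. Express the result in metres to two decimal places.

γ = 0.907 × 9.81 = 8.89767 kN/m³.
A = π(1.4)² = 6.15752 m².
From F = γ·h_c·A, the centroid depth is h_c = 240/(8.89767 × 6.15752) = 4.38055 m.
The centroid is at the centre, 1.4 m below the top of the plate, so the highest point sits at h_top = 4.38055 − 1.4 = 2.98055 m below the surface.

d_top ≈ 2.98 m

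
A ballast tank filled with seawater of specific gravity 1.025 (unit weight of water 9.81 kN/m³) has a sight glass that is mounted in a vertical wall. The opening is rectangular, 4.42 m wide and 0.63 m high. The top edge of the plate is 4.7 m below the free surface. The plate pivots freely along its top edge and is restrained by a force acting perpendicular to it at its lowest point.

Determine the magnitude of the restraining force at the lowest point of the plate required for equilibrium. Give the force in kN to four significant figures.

γ = 1.025 × 9.81 = 10.05525 kN/m³.
The centroid lies 0.63/2 = 0.315 m below the top edge, so the centroid depth is h_c = 4.7 + 0.315 = 5.015 m.
A = 4.42 × 0.63 = 2.7846 m².
Resultant F = γ·h_c·A = 10.05525 × 5.015 × 2.7846 = 140.419 kN.
I_c = b·h³/12 = 4.42 × 0.63³/12 = 0.0921006 m⁴.
Centre of pressure: y_p = y_c + I_c/(y_c·A) = 5.015 + 0.0921006/(5.015 × 2.7846) = 5.015 + 0.00659521 = 5.0216 m along the plane.
The resultant acts 0.315 + 0.00659521 = 0.321595 m (along the plate) below the hinge at the top edge, so the moment about the hinge is M = F × 0.321595 = 140.419 × 0.321595 = 45.158 kN·m.
A normal force at the bottom, 0.63 m from the hinge, must supply this moment: P = 45.158/0.63 = 71.6794 kN.

P ≈ 71.68 kN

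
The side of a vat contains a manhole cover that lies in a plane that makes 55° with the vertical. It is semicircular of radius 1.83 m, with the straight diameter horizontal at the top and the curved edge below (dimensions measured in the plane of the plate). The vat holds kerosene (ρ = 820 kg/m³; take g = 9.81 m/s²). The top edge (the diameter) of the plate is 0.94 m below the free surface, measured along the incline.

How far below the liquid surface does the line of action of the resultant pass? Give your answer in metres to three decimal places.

h_p = 1.063 m

γ = ρg = 820 × 9.81 / 1000 = 8.0442 kN/m³.
The plate makes 55° with the vertical, i.e. θ = 90° − 55° = 35° to the horizontal. Measuring y along the incline from the free-surface line, vertical depth h = y·sinθ with sinθ = 0.573576.
The centroid of a semicircle lies 4r/(3π) = 0.776676 m from the diameter, here below the top edge, so y_c = 0.94 + 0.776676 = 1.71668 m and h_c = 1.71668 × 0.573576 = 0.984646 m.
A = πr²/2 = π × 1.83²/2 = 5.26044 m².
Resultant F = γ·h_c·A = 8.0442 × 0.984646 × 5.26044 = 41.6663 kN.
I_c = (π/8 − 8/(9π))·r⁴ = 0.109757 × 1.83⁴ = 1.23094 m⁴.
Centre of pressure: y_p = y_c + I_c/(y_c·A) = 1.71668 + 1.23094/(1.71668 × 5.26044) = 1.71668 + 0.136309 = 1.85299 m along the plane.
Vertically, h_p = y_p·sinθ = 1.85299 × 0.573576 = 1.06283 m.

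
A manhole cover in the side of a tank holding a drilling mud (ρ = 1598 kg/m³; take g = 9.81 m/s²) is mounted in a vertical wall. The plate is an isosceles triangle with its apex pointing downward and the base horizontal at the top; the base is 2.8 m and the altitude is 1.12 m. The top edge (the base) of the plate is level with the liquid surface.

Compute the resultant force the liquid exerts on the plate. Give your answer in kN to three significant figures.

γ = ρg = 1598 × 9.81 / 1000 = 15.67638 kN/m³.
With the apex down, the centroid sits h/3 = 1.12/3 = 0.373333 m below the base (the top edge), so the centroid depth is h_c = 0.373333 m.
A = ½ × 2.8 × 1.12 = 1.568 m².
Resultant F = γ·h_c·A = 15.67638 × 0.373333 × 1.568 = 9.17674 kN.

F ≈ 9.18 kN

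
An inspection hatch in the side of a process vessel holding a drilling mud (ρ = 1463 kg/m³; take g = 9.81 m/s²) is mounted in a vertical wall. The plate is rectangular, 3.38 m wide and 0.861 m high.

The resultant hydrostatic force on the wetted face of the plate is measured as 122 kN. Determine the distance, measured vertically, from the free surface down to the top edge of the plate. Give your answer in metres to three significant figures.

d_top ≈ 2.49 m

γ = ρg = 1463 × 9.81 / 1000 = 14.35203 kN/m³.
A = 3.38 × 0.861 = 2.91018 m².
From F = γ·h_c·A, the centroid depth is h_c = 122/(14.35203 × 2.91018) = 2.92097 m.
The centroid lies 0.861/2 = 0.4305 m below the top edge, so the top edge sits at h_top = 2.92097 − 0.4305 = 2.49047 m below the surface.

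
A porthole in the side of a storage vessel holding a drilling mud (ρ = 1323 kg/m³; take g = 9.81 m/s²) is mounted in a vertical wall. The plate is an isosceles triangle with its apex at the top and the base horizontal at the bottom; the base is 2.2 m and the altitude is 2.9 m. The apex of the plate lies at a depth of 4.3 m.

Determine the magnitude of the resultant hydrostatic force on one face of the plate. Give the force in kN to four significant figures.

F ≈ 258.1 kN

γ = ρg = 1323 × 9.81 / 1000 = 12.97863 kN/m³.
With the apex up, the centroid sits 2h/3 = 2 × 2.9/3 = 1.93333 m below the apex, so the centroid depth is h_c = 4.3 + 1.93333 = 6.23333 m.
A = ½ × 2.2 × 2.9 = 3.19 m².
Resultant F = γ·h_c·A = 12.97863 × 6.23333 × 3.19 = 258.071 kN.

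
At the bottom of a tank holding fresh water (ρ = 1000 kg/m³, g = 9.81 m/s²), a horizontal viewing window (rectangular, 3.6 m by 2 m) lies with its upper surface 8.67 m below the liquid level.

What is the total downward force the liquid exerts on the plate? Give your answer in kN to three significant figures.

γ = ρg = 1000 × 9.81 = 9810 N/m³ = 9.81 kN/m³.
The plate is horizontal, so pressure is uniform at p = γ·h = 9.81 × 8.67 = 85.0527 kN/m².
A = 3.6 × 2 = 7.2 m².
F = p·A = 85.0527 × 7.2 = 612.379 kN.

F ≈ 612 kN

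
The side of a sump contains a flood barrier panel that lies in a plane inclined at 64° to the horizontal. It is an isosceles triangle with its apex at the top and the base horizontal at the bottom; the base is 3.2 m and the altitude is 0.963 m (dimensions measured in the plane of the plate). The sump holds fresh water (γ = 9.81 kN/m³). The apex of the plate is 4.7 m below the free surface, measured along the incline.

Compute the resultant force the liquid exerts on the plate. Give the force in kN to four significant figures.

γ = 9.81 kN/m³.
Let θ = 64° be the plate's angle to the horizontal; measure y along the incline from where the plane meets the free surface. Vertical depth h = y·sinθ with sinθ = 0.898794.
With the apex up, the centroid sits 2h/3 = 2 × 0.963/3 = 0.642 m below the apex, so y_c = 4.7 + 0.642 = 5.342 m and h_c = 5.342 × 0.898794 = 4.80136 m.
A = ½ × 3.2 × 0.963 = 1.5408 m².
Resultant F = γ·h_c·A = 9.81 × 4.80136 × 1.5408 = 72.5737 kN.

F ≈ 72.57 kN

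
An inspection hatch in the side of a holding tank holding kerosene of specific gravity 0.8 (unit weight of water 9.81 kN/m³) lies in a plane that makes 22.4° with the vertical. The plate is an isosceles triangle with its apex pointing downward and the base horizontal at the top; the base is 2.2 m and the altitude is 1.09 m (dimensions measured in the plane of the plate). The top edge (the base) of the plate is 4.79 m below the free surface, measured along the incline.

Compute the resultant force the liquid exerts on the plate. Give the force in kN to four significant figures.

F ≈ 44.83 kN

γ = 0.8 × 9.81 = 7.848 kN/m³.
The plate makes 22.4° with the vertical, i.e. θ = 90° − 22.4° = 67.6° to the horizontal. Measuring y along the incline from the free-surface line, vertical depth h = y·sinθ with sinθ = 0.924546.
With the apex down, the centroid sits h/3 = 1.09/3 = 0.363333 m below the base (the top edge), so y_c = 4.79 + 0.363333 = 5.15333 m and h_c = 5.15333 × 0.924546 = 4.76449 m.
A = ½ × 2.2 × 1.09 = 1.199 m².
Resultant F = γ·h_c·A = 7.848 × 4.76449 × 1.199 = 44.8327 kN.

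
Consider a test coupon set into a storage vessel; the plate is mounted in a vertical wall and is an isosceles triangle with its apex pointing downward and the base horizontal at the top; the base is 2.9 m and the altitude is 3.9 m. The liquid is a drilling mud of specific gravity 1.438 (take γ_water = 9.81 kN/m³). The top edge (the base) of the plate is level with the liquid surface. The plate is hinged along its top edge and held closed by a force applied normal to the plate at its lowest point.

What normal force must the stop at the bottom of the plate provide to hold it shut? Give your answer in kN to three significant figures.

P ≈ 51.9 kN

γ = 1.438 × 9.81 = 14.10678 kN/m³.
With the apex down, the centroid sits h/3 = 3.9/3 = 1.3 m below the base (the top edge), so the centroid depth is h_c = 1.3 m.
A = ½ × 2.9 × 3.9 = 5.655 m².
Resultant F = γ·h_c·A = 14.10678 × 1.3 × 5.655 = 103.706 kN.
I_c = b·h³/36 = 2.9 × 3.9³/36 = 4.77847 m⁴.
Centre of pressure: y_p = y_c + I_c/(y_c·A) = 1.3 + 4.77847/(1.3 × 5.655) = 1.3 + 0.649999 = 1.95 m along the plane.
The resultant acts 1.3 + 0.649999 = 1.95 m (along the plate) below the hinge at the top edge, so the moment about the hinge is M = F × 1.95 = 103.706 × 1.95 = 202.227 kN·m.
A normal force at the bottom, 3.9 m from the hinge, must supply this moment: P = 202.227/3.9 = 51.8531 kN.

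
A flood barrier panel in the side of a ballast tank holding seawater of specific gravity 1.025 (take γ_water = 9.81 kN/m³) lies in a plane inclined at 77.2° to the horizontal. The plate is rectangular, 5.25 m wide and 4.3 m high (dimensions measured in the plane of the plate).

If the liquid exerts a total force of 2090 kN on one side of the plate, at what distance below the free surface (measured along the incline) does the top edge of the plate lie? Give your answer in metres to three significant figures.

γ = 1.025 × 9.81 = 10.05525 kN/m³.
A = 5.25 × 4.3 = 22.575 m².
From F = γ·h_c·A, the centroid depth is h_c = 2090/(10.05525 × 22.575) = 9.20716 m.
Let θ = 77.2° be the plate's angle to the horizontal; measure y along the incline from where the plane meets the free surface. Vertical depth h = y·sinθ with sinθ = 0.975149.
Along the incline, y_c = h_c/sinθ = 9.20716/0.975149 = 9.4418 m.
The centroid lies 4.3/2 = 2.15 m below the top edge, so the top edge sits at y_top = 9.4418 − 2.15 = 7.2918 m along the incline.

y_top ≈ 7.29 m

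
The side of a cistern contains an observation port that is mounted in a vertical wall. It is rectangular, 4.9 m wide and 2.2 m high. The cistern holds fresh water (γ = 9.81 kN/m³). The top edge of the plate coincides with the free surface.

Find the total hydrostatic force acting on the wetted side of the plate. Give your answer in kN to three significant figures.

γ = 9.81 kN/m³.
The centroid lies 2.2/2 = 1.1 m below the top edge, so the centroid depth is h_c = 1.1 m.
A = 4.9 × 2.2 = 10.78 m².
Resultant F = γ·h_c·A = 9.81 × 1.1 × 10.78 = 116.327 kN.

F ≈ 116 kN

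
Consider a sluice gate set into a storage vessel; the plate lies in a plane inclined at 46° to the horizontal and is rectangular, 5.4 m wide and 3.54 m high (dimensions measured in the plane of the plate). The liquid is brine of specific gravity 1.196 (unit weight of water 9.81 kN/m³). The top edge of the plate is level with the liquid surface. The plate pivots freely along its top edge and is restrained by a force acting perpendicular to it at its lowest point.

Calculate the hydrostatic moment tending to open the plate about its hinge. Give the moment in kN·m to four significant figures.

γ = 1.196 × 9.81 = 11.73276 kN/m³.
Let θ = 46° be the plate's angle to the horizontal; measure y along the incline from where the plane meets the free surface. Vertical depth h = y·sinθ with sinθ = 0.719340.
The centroid lies 3.54/2 = 1.77 m below the top edge, so y_c = 1.77 m and h_c = 1.77 × 0.719340 = 1.27323 m.
A = 5.4 × 3.54 = 19.116 m².
Resultant F = γ·h_c·A = 11.73276 × 1.27323 × 19.116 = 285.564 kN.
I_c = b·h³/12 = 5.4 × 3.54³/12 = 19.9628 m⁴.
Centre of pressure: y_p = y_c + I_c/(y_c·A) = 1.77 + 19.9628/(1.77 × 19.116) = 1.77 + 0.589999 = 2.36 m along the plane.
The resultant acts 1.77 + 0.589999 = 2.36 m (along the plate) below the hinge at the top edge, so the moment about the hinge is M = F × 2.36 = 285.564 × 2.36 = 673.931 kN·m.

M ≈ 673.9 kN·m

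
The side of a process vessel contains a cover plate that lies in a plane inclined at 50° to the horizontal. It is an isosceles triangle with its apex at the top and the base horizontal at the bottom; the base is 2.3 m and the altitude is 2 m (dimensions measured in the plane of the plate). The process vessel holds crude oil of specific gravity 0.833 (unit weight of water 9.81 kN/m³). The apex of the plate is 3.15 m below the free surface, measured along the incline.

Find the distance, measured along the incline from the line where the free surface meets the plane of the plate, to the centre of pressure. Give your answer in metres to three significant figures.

y_p = 4.53 m

γ = 0.833 × 9.81 = 8.17173 kN/m³.
Let θ = 50° be the plate's angle to the horizontal; measure y along the incline from where the plane meets the free surface. Vertical depth h = y·sinθ with sinθ = 0.766044.
With the apex up, the centroid sits 2h/3 = 2 × 2/3 = 1.33333 m below the apex, so y_c = 3.15 + 1.33333 = 4.48333 m and h_c = 4.48333 × 0.766044 = 3.43443 m.
A = ½ × 2.3 × 2 = 2.3 m².
Resultant F = γ·h_c·A = 8.17173 × 3.43443 × 2.3 = 64.55 kN.
I_c = b·h³/36 = 2.3 × 2³/36 = 0.511111 m⁴.
Centre of pressure: y_p = y_c + I_c/(y_c·A) = 4.48333 + 0.511111/(4.48333 × 2.3) = 4.48333 + 0.0495663 = 4.5329 m along the plane.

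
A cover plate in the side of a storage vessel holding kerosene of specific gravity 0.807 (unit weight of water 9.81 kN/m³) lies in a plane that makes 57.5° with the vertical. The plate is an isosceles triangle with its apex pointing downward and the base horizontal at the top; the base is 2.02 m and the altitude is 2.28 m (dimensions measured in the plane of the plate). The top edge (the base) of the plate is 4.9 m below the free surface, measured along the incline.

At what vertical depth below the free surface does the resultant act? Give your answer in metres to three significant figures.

h_p = 3.07 m

γ = 0.807 × 9.81 = 7.91667 kN/m³.
The plate makes 57.5° with the vertical, i.e. θ = 90° − 57.5° = 32.5° to the horizontal. Measuring y along the incline from the free-surface line, vertical depth h = y·sinθ with sinθ = 0.537300.
With the apex down, the centroid sits h/3 = 2.28/3 = 0.76 m below the base (the top edge), so y_c = 4.9 + 0.76 = 5.66 m and h_c = 5.66 × 0.537300 = 3.04112 m.
A = ½ × 2.02 × 2.28 = 2.3028 m².
Resultant F = γ·h_c·A = 7.91667 × 3.04112 × 2.3028 = 55.4412 kN.
I_c = b·h³/36 = 2.02 × 2.28³/36 = 0.665049 m⁴.
Centre of pressure: y_p = y_c + I_c/(y_c·A) = 5.66 + 0.665049/(5.66 × 2.3028) = 5.66 + 0.0510248 = 5.71102 m along the plane.
Vertically, h_p = y_p·sinθ = 5.71102 × 0.537300 = 3.06853 m.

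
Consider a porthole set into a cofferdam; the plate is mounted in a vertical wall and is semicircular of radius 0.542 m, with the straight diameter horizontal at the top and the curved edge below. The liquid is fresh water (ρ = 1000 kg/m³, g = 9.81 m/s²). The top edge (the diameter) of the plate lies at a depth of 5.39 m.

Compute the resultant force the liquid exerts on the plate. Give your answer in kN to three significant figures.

γ = ρg = 1000 × 9.81 = 9810 N/m³ = 9.81 kN/m³.
The centroid of a semicircle lies 4r/(3π) = 0.230032 m from the diameter, here below the top edge, so the centroid depth is h_c = 5.39 + 0.230032 = 5.62003 m.
A = πr²/2 = π × 0.542²/2 = 0.461443 m².
Resultant F = γ·h_c·A = 9.81 × 5.62003 × 0.461443 = 25.4405 kN.

F ≈ 25.4 kN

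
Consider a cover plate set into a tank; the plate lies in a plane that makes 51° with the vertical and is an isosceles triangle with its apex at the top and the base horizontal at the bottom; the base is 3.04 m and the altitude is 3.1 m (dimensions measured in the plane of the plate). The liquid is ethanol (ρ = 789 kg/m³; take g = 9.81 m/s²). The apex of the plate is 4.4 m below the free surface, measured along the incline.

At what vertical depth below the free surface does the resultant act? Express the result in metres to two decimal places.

γ = ρg = 789 × 9.81 / 1000 = 7.74009 kN/m³.
The plate makes 51° with the vertical, i.e. θ = 90° − 51° = 39° to the horizontal. Measuring y along the incline from the free-surface line, vertical depth h = y·sinθ with sinθ = 0.629320.
With the apex up, the centroid sits 2h/3 = 2 × 3.1/3 = 2.06667 m below the apex, so y_c = 4.4 + 2.06667 = 6.46667 m and h_c = 6.46667 × 0.629320 = 4.0696 m.
A = ½ × 3.04 × 3.1 = 4.712 m².
Resultant F = γ·h_c·A = 7.74009 × 4.0696 × 4.712 = 148.424 kN.
I_c = b·h³/36 = 3.04 × 3.1³/36 = 2.51568 m⁴.
Centre of pressure: y_p = y_c + I_c/(y_c·A) = 6.46667 + 2.51568/(6.46667 × 4.712) = 6.46667 + 0.0825599 = 6.54923 m along the plane.
Vertically, h_p = y_p·sinθ = 6.54923 × 0.629320 = 4.12156 m.

h_p = 4.12 m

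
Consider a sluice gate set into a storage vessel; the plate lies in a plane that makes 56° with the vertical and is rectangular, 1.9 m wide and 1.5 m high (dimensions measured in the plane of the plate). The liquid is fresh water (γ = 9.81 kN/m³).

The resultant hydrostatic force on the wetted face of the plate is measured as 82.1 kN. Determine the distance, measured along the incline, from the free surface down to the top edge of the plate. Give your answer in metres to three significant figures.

γ = 9.81 kN/m³.
A = 1.9 × 1.5 = 2.85 m².
From F = γ·h_c·A, the centroid depth is h_c = 82.1/(9.81 × 2.85) = 2.9365 m.
The plate makes 56° with the vertical, i.e. θ = 90° − 56° = 34° to the horizontal. Measuring y along the incline from the free-surface line, vertical depth h = y·sinθ with sinθ = 0.559193.
Along the incline, y_c = h_c/sinθ = 2.9365/0.559193 = 5.25132 m.
The centroid lies 1.5/2 = 0.75 m below the top edge, so the top edge sits at y_top = 5.25132 − 0.75 = 4.50132 m along the incline.

y_top ≈ 4.50 m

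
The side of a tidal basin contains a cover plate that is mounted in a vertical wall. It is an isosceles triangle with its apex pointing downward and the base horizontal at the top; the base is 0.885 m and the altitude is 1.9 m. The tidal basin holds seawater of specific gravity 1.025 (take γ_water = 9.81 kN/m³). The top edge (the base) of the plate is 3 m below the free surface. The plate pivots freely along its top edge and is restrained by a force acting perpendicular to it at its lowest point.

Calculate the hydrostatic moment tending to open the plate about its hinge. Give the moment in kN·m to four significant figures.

M ≈ 21.15 kN·m

γ = 1.025 × 9.81 = 10.05525 kN/m³.
With the apex down, the centroid sits h/3 = 1.9/3 = 0.633333 m below the base (the top edge), so the centroid depth is h_c = 3 + 0.633333 = 3.63333 m.
A = ½ × 0.885 × 1.9 = 0.84075 m².
Resultant F = γ·h_c·A = 10.05525 × 3.63333 × 0.84075 = 30.716 kN.
I_c = b·h³/36 = 0.885 × 1.9³/36 = 0.168617 m⁴.
Centre of pressure: y_p = y_c + I_c/(y_c·A) = 3.63333 + 0.168617/(3.63333 × 0.84075) = 3.63333 + 0.0551988 = 3.68853 m along the plane.
The resultant acts 0.633333 + 0.0551988 = 0.688532 m (along the plate) below the hinge at the top edge, so the moment about the hinge is M = F × 0.688532 = 30.716 × 0.688532 = 21.1489 kN·m.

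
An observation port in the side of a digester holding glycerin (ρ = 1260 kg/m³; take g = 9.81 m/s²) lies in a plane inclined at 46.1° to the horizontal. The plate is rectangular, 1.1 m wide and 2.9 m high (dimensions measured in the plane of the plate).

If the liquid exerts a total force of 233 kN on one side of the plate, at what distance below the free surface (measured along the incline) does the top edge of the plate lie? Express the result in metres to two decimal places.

γ = ρg = 1260 × 9.81 / 1000 = 12.3606 kN/m³.
A = 1.1 × 2.9 = 3.19 m².
From F = γ·h_c·A, the centroid depth is h_c = 233/(12.3606 × 3.19) = 5.90916 m.
Let θ = 46.1° be the plate's angle to the horizontal; measure y along the incline from where the plane meets the free surface. Vertical depth h = y·sinθ with sinθ = 0.720551.
Along the incline, y_c = h_c/sinθ = 5.90916/0.720551 = 8.20089 m.
The centroid lies 2.9/2 = 1.45 m below the top edge, so the top edge sits at y_top = 8.20089 − 1.45 = 6.75089 m along the incline.

y_top ≈ 6.75 m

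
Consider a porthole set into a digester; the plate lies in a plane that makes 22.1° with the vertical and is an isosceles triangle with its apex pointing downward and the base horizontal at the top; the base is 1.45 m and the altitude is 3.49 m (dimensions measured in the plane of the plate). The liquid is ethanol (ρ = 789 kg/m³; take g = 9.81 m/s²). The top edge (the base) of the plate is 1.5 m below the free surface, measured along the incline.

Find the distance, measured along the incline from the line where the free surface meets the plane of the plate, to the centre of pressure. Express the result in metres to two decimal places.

γ = ρg = 789 × 9.81 / 1000 = 7.74009 kN/m³.
The plate makes 22.1° with the vertical, i.e. θ = 90° − 22.1° = 67.9° to the horizontal. Measuring y along the incline from the free-surface line, vertical depth h = y·sinθ with sinθ = 0.926529.
With the apex down, the centroid sits h/3 = 3.49/3 = 1.16333 m below the base (the top edge), so y_c = 1.5 + 1.16333 = 2.66333 m and h_c = 2.66333 × 0.926529 = 2.46765 m.
A = ½ × 1.45 × 3.49 = 2.53025 m².
Resultant F = γ·h_c·A = 7.74009 × 2.46765 × 2.53025 = 48.3274 kN.
I_c = b·h³/36 = 1.45 × 3.49³/36 = 1.71215 m⁴.
Centre of pressure: y_p = y_c + I_c/(y_c·A) = 2.66333 + 1.71215/(2.66333 × 2.53025) = 2.66333 + 0.25407 = 2.9174 m along the plane.

y_p = 2.92 m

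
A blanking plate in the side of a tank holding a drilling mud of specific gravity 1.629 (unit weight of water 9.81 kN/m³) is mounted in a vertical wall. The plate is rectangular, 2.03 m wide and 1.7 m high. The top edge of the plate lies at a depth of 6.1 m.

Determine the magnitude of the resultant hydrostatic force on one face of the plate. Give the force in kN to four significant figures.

γ = 1.629 × 9.81 = 15.98049 kN/m³.
The centroid lies 1.7/2 = 0.85 m below the top edge, so the centroid depth is h_c = 6.1 + 0.85 = 6.95 m.
A = 2.03 × 1.7 = 3.451 m².
Resultant F = γ·h_c·A = 15.98049 × 6.95 × 3.451 = 383.283 kN.

F ≈ 383.3 kN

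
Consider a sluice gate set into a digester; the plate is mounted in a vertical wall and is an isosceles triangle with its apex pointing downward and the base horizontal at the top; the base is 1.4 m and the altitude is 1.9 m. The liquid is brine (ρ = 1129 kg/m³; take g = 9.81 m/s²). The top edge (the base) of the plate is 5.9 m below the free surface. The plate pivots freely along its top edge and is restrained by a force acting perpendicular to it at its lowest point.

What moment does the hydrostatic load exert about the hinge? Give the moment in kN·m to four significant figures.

M ≈ 63.91 kN·m

γ = ρg = 1129 × 9.81 / 1000 = 11.07549 kN/m³.
With the apex down, the centroid sits h/3 = 1.9/3 = 0.633333 m below the base (the top edge), so the centroid depth is h_c = 5.9 + 0.633333 = 6.53333 m.
A = ½ × 1.4 × 1.9 = 1.33 m².
Resultant F = γ·h_c·A = 11.07549 × 6.53333 × 1.33 = 96.2386 kN.
I_c = b·h³/36 = 1.4 × 1.9³/36 = 0.266739 m⁴.
Centre of pressure: y_p = y_c + I_c/(y_c·A) = 6.53333 + 0.266739/(6.53333 × 1.33) = 6.53333 + 0.0306973 = 6.56403 m along the plane.
The resultant acts 0.633333 + 0.0306973 = 0.66403 m (along the plate) below the hinge at the top edge, so the moment about the hinge is M = F × 0.66403 = 96.2386 × 0.66403 = 63.9053 kN·m.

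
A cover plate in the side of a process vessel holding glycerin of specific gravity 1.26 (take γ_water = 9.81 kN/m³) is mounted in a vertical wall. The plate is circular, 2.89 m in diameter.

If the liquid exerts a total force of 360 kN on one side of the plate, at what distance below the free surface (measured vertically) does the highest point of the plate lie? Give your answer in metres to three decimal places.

d_top ≈ 2.995 m

γ = 1.26 × 9.81 = 12.3606 kN/m³.
A = π(1.445)² = 6.55972 m².
From F = γ·h_c·A, the centroid depth is h_c = 360/(12.3606 × 6.55972) = 4.43995 m.
The centroid is at the centre, 1.445 m below the top of the plate, so the highest point sits at h_top = 4.43995 − 1.445 = 2.99495 m below the surface.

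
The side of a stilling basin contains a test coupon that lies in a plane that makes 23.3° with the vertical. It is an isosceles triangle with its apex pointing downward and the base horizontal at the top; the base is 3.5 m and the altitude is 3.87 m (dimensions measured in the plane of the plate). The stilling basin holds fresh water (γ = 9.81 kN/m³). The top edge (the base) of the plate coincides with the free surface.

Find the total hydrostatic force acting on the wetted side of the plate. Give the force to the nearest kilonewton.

γ = 9.81 kN/m³.
The plate makes 23.3° with the vertical, i.e. θ = 90° − 23.3° = 66.7° to the horizontal. Measuring y along the incline from the free-surface line, vertical depth h = y·sinθ with sinθ = 0.918446.
With the apex down, the centroid sits h/3 = 3.87/3 = 1.29 m below the base (the top edge), so y_c = 1.29 m and h_c = 1.29 × 0.918446 = 1.1848 m.
A = ½ × 3.5 × 3.87 = 6.7725 m².
Resultant F = γ·h_c·A = 9.81 × 1.1848 × 6.7725 = 78.716 kN.

F ≈ 79 kN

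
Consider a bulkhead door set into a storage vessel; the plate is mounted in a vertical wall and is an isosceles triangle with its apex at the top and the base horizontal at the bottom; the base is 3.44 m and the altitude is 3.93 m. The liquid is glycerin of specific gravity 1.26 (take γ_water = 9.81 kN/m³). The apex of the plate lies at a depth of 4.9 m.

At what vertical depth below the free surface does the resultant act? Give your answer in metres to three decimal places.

γ = 1.26 × 9.81 = 12.3606 kN/m³.
With the apex up, the centroid sits 2h/3 = 2 × 3.93/3 = 2.62 m below the apex, so the centroid depth is h_c = 4.9 + 2.62 = 7.52 m.
A = ½ × 3.44 × 3.93 = 6.7596 m².
Resultant F = γ·h_c·A = 12.3606 × 7.52 × 6.7596 = 628.316 kN.
I_c = b·h³/36 = 3.44 × 3.93³/36 = 5.80007 m⁴.
Centre of pressure: y_p = y_c + I_c/(y_c·A) = 7.52 + 5.80007/(7.52 × 6.7596) = 7.52 + 0.114102 = 7.6341 m along the plane.

h_p = 7.634 m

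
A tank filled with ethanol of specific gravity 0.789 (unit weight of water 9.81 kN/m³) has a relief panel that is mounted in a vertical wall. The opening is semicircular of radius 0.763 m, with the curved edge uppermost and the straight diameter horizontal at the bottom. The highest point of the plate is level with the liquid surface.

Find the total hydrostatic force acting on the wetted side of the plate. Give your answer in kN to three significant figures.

γ = 0.789 × 9.81 = 7.74009 kN/m³.
The centroid lies 4r/(3π) = 0.323827 m above the diameter, so r − 4r/(3π) = 0.763 − 0.323827 = 0.439173 m below the topmost point, so the centroid depth is h_c = 0.439173 m.
A = πr²/2 = π × 0.763²/2 = 0.914469 m².
Resultant F = γ·h_c·A = 7.74009 × 0.439173 × 0.914469 = 3.1085 kN.

F ≈ 3.11 kN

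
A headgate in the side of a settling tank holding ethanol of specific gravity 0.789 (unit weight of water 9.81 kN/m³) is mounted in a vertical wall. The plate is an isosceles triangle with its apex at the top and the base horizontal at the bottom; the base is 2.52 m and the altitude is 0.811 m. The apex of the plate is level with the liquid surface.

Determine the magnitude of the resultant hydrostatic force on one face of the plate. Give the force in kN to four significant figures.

γ = 0.789 × 9.81 = 7.74009 kN/m³.
With the apex up, the centroid sits 2h/3 = 2 × 0.811/3 = 0.540667 m below the apex, so the centroid depth is h_c = 0.540667 m.
A = ½ × 2.52 × 0.811 = 1.02186 m².
Resultant F = γ·h_c·A = 7.74009 × 0.540667 × 1.02186 = 4.27629 kN.

F ≈ 4.276 kN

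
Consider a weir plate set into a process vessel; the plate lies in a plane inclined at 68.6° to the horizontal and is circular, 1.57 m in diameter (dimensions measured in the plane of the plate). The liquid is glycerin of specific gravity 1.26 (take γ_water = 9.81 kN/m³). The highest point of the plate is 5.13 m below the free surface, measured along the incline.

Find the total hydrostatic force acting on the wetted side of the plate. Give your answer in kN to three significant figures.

γ = 1.26 × 9.81 = 12.3606 kN/m³.
Let θ = 68.6° be the plate's angle to the horizontal; measure y along the incline from where the plane meets the free surface. Vertical depth h = y·sinθ with sinθ = 0.931056.
The centroid is at the centre, 0.785 m below the top of the plate, so y_c = 5.13 + 0.785 = 5.915 m and h_c = 5.915 × 0.931056 = 5.5072 m.
A = π(0.785)² = 1.93593 m².
Resultant F = γ·h_c·A = 12.3606 × 5.5072 × 1.93593 = 131.783 kN.

F ≈ 132 kN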